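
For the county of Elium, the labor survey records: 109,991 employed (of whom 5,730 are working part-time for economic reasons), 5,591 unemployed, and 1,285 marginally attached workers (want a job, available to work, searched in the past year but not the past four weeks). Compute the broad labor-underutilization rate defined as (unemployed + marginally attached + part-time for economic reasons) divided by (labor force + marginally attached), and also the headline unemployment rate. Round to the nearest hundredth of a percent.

Labor force = 109,991 + 5,591 = 115,582.
Numerator = 5,591 + 1,285 + 5,730 = 12,606.
Denominator = 115,582 + 1,285 = 116,867.
Broad rate = 12,606 / 116,867 = 10.79%.
Headline unemployment rate = 5,591 / 115,582 = 4.84%.

Broad underutilization rate ≈ 10.79%; headline unemployment rate ≈ 4.84%.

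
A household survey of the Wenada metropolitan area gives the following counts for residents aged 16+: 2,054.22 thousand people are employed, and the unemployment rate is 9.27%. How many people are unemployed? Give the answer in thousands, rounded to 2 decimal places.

About 209.88 thousand are unemployed.

Let U be the number unemployed. The labor force is E + U, and U/(E+U) = 0.0927.
So U = 0.0927 × 2,054.22 / (1 − 0.0927) = 190.4262 / 0.9073 ≈ 209.88 thousand.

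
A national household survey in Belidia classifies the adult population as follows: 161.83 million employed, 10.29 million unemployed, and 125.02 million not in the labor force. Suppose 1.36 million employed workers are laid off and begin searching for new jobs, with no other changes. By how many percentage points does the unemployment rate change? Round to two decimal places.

The unemployment rate changes by +0.79 percentage points.

Initially, labor force = 161.83 + 10.29 = 172.12 million, so u = 10.29/172.12 = 5.98%.
After the change, employed falls and unemployed rises by 1.36; labor force unchanged → E = 160.47, U = 11.65, labor force = 172.12 million.
New unemployment rate = 11.65 / 172.12 = 6.77%.
Change = 6.77% − 5.98% = +0.79 percentage points.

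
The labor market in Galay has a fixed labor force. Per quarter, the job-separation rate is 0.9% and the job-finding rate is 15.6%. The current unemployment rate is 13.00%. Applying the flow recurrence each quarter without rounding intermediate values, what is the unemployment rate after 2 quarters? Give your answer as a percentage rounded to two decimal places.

With a fixed labor force, u_{t+1} = u_t + s·(1−u_t) − f·u_t = u_t·(1−s−f) + s.
Here 1−s−f = 0.835 and s = 0.009.
u_1 = 0.130000 × 0.835 + 0.009 = 0.117550.
u_2 = 0.117550 × 0.835 + 0.009 = 0.107154.

Unemployment rate after two quarters ≈ 10.72%.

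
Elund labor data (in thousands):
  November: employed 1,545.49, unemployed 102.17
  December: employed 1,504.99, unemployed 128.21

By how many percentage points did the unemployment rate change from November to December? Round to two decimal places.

The unemployment rate changed by +1.65 percentage points.

November: labor force = 1,545.49 + 102.17 = 1,647.66; u = 102.17/1,647.66 = 6.20%.
December: labor force = 1,504.99 + 128.21 = 1,633.20; u = 128.21/1,633.20 = 7.85%.
Change = 7.85% − 6.20% = +1.65 pp.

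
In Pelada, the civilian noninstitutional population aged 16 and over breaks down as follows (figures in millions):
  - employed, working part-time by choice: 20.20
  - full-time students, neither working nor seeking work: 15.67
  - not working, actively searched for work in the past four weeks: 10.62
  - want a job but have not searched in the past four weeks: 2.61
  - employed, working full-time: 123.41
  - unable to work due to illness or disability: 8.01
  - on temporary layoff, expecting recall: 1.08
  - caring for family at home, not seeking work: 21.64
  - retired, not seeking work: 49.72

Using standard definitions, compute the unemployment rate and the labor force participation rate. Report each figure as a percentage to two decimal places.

Employed = 20.20 + 123.41 = 143.61 million.
Unemployed = 10.62 + 1.08 = 11.70 million (jobless and actively searching, or on temporary layoff).
Labor force = 143.61 + 11.70 = 155.31 million.
Not in labor force = 15.67 + 2.61 + 8.01 + 21.64 + 49.72 = 97.65 million (those not working and not actively searching are outside the labor force — including those who want a job but have given up searching).
Civilian working-age population = 155.31 + 97.65 = 252.96 million.
Unemployment rate = 11.70 / 155.31 = 7.53%.
Labor force participation rate = 155.31 / 252.96 = 61.40%.

Unemployment rate ≈ 7.53%; labor force participation rate ≈ 61.40%.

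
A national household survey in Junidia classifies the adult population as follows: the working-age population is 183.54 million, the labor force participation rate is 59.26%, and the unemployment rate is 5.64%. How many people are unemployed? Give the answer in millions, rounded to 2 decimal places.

About 6.13 million are unemployed.

Labor force = 0.5926 × 183.54 = 108.77 million.
Unemployed = 0.0564 × 108.77 ≈ 6.13 million.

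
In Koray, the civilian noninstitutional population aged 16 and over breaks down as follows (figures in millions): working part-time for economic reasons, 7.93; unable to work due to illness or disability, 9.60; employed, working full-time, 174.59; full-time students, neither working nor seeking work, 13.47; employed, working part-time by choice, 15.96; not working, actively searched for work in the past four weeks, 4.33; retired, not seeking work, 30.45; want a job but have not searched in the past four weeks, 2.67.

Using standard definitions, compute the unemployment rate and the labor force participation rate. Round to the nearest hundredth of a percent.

Employed = 7.93 + 174.59 + 15.96 = 198.48 million (anyone who worked, including part-time for economic reasons, counts as employed).
Unemployed = 4.33 million.
Labor force = 198.48 + 4.33 = 202.81 million.
Not in labor force = 9.60 + 13.47 + 30.45 + 2.67 = 56.19 million (those not working and not actively searching are outside the labor force — including those who want a job but have given up searching).
Civilian working-age population = 202.81 + 56.19 = 259.00 million.
Unemployment rate = 4.33 / 202.81 = 2.14%.
Labor force participation rate = 202.81 / 259.00 = 78.31%.

Unemployment rate ≈ 2.14%; labor force participation rate ≈ 78.31%.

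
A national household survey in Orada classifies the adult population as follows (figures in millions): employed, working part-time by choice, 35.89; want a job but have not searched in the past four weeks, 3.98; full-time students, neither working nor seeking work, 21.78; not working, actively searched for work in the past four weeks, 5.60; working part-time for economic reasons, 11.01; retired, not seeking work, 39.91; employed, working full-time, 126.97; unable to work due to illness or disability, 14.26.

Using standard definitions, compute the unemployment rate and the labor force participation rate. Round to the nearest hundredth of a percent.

Unemployment rate ≈ 3.12%; labor force participation rate ≈ 69.19%.

Employed = 35.89 + 11.01 + 126.97 = 173.87 million (anyone who worked, including part-time for economic reasons, counts as employed).
Unemployed = 5.60 million.
Labor force = 173.87 + 5.60 = 179.47 million.
Not in labor force = 3.98 + 21.78 + 39.91 + 14.26 = 79.93 million (those not working and not actively searching are outside the labor force — including those who want a job but have given up searching).
Civilian working-age population = 179.47 + 79.93 = 259.40 million.
Unemployment rate = 5.60 / 179.47 = 3.12%.
Labor force participation rate = 179.47 / 259.40 = 69.19%.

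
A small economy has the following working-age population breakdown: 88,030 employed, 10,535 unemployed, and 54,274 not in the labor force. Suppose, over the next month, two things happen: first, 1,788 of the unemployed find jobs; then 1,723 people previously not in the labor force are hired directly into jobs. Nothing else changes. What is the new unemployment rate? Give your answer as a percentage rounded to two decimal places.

New unemployment rate ≈ 8.72%.

Initially, labor force = 88,030 + 10,535 = 98,565, so u = 10,535/98,565 = 10.69%.
After the first change, unemployed falls and employed rises by 1,788; labor force unchanged → E = 89,818, U = 8,747, labor force = 98,565.
After the second change, employed and labor force both rise by 1,723; unemployed unchanged → E = 91,541, U = 8,747, labor force = 100,288.
New unemployment rate = 8,747 / 100,288 = 8.72%.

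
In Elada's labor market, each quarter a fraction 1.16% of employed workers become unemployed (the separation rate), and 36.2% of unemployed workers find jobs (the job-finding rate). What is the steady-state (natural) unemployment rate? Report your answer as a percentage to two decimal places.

At steady state the flows balance: s·E = f·U, so U/(E+U) = s/(s+f).
u* = 1.16 / (1.16 + 36.2) = 1.16 / 37.36 = 3.10%.

Steady-state unemployment rate ≈ 3.10%.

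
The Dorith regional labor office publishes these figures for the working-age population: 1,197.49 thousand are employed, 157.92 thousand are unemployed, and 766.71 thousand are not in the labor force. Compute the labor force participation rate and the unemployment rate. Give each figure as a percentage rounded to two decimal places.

Labor force participation rate ≈ 63.87%; unemployment rate ≈ 11.65%.

Labor force = employed + unemployed = 1,197.49 + 157.92 = 1,355.41 thousand.
Working-age population = 1,355.41 + 766.71 = 2,122.12 thousand.
Unemployment rate = 157.92 / 1,355.41 = 11.65%.
Labor force participation rate = 1,355.41 / 2,122.12 = 63.87%.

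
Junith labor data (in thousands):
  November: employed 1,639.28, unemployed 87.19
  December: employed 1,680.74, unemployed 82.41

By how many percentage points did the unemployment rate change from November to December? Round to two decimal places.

November: labor force = 1,639.28 + 87.19 = 1,726.47; u = 87.19/1,726.47 = 5.05%.
December: labor force = 1,680.74 + 82.41 = 1,763.15; u = 82.41/1,763.15 = 4.67%.
Change = 4.67% − 5.05% = −0.38 pp.

The unemployment rate changed by −0.38 percentage points.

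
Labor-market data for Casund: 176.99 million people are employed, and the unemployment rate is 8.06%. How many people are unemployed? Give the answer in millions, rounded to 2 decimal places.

Let U be the number unemployed. The labor force is E + U, and U/(E+U) = 0.0806.
So U = 0.0806 × 176.99 / (1 − 0.0806) = 14.2654 / 0.9194 ≈ 15.52 million.

About 15.52 million are unemployed.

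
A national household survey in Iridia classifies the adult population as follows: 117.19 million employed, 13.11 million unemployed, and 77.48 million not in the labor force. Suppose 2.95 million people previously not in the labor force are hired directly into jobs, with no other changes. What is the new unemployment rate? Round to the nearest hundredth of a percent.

Initially, labor force = 117.19 + 13.11 = 130.30 million, so u = 13.11/130.30 = 10.06%.
After the change, employed and labor force both rise by 2.95; unemployed unchanged → E = 120.14, U = 13.11, labor force = 133.25 million.
New unemployment rate = 13.11 / 133.25 = 9.84%.

New unemployment rate ≈ 9.84%.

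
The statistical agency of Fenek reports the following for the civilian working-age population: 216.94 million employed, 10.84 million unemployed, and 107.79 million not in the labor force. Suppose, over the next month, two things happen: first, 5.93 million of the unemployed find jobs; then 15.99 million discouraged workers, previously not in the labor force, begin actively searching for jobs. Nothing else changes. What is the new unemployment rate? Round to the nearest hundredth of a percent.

Initially, labor force = 216.94 + 10.84 = 227.78 million, so u = 10.84/227.78 = 4.76%.
After the first change, unemployed falls and employed rises by 5.93; labor force unchanged → E = 222.87, U = 4.91, labor force = 227.78 million.
After the second change, unemployed and labor force both rise by 15.99 → E = 222.87, U = 20.90, labor force = 243.77 million.
New unemployment rate = 20.90 / 243.77 = 8.57%.

New unemployment rate ≈ 8.57%.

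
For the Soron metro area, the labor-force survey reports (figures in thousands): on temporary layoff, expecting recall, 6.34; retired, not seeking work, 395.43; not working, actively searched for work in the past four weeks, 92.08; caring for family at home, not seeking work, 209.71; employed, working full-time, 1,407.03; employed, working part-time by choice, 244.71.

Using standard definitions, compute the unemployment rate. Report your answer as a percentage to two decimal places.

Unemployment rate ≈ 5.62%.

Employed = 1,407.03 + 244.71 = 1,651.74 thousand.
Unemployed = 6.34 + 92.08 = 98.42 thousand (jobless and actively searching, or on temporary layoff).
Labor force = 1,651.74 + 98.42 = 1,750.16 thousand.
Unemployment rate = 98.42 / 1,750.16 = 5.62%.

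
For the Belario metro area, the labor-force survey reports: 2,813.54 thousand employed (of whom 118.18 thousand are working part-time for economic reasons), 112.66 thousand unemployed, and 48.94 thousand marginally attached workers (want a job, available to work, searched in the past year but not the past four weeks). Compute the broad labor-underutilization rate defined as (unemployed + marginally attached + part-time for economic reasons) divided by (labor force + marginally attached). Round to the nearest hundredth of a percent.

Broad underutilization rate ≈ 9.40%.

Labor force = 2,813.54 + 112.66 = 2,926.20 thousand.
Numerator = 112.66 + 48.94 + 118.18 = 279.78 thousand.
Denominator = 2,926.20 + 48.94 = 2,975.14 thousand.
Broad rate = 279.78 / 2,975.14 = 9.40%.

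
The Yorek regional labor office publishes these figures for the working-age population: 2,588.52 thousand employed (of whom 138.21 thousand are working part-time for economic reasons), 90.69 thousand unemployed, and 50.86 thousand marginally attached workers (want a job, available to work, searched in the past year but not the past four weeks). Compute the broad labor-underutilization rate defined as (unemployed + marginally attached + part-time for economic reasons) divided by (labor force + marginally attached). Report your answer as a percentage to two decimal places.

Labor force = 2,588.52 + 90.69 = 2,679.21 thousand.
Numerator = 90.69 + 50.86 + 138.21 = 279.76 thousand.
Denominator = 2,679.21 + 50.86 = 2,730.07 thousand.
Broad rate = 279.76 / 2,730.07 = 10.25%.

Broad underutilization rate ≈ 10.25%.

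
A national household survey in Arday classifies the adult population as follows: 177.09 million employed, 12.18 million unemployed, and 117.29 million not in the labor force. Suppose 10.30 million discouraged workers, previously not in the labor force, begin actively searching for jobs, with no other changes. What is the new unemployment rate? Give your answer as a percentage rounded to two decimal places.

New unemployment rate ≈ 11.26%.

Initially, labor force = 177.09 + 12.18 = 189.27 million, so u = 12.18/189.27 = 6.44%.
After the change, unemployed and labor force both rise by 10.30 → E = 177.09, U = 22.48, labor force = 199.57 million.
New unemployment rate = 22.48 / 199.57 = 11.26%.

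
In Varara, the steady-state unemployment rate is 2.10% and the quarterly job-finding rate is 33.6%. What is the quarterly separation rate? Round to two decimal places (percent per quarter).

From u* = s/(s+f): s = u·f/(1−u).
s = 0.0210 × 33.6 / (1 − 0.0210) = 0.7056 / 0.9790 ≈ 0.72% per quarter.

Separation rate ≈ 0.72% per quarter.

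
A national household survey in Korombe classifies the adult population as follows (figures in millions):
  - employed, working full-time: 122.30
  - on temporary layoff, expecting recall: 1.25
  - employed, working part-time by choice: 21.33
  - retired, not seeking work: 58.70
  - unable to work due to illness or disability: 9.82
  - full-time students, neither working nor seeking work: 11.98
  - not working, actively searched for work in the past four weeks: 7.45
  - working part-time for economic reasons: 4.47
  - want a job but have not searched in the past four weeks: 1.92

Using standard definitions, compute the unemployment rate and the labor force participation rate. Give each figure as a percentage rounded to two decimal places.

Employed = 122.30 + 21.33 + 4.47 = 148.10 million (anyone who worked, including part-time for economic reasons, counts as employed).
Unemployed = 1.25 + 7.45 = 8.70 million (jobless and actively searching, or on temporary layoff).
Labor force = 148.10 + 8.70 = 156.80 million.
Not in labor force = 58.70 + 9.82 + 11.98 + 1.92 = 82.42 million (those not working and not actively searching are outside the labor force — including those who want a job but have given up searching).
Civilian working-age population = 156.80 + 82.42 = 239.22 million.
Unemployment rate = 8.70 / 156.80 = 5.55%.
Labor force participation rate = 156.80 / 239.22 = 65.55%.

Unemployment rate ≈ 5.55%; labor force participation rate ≈ 65.55%.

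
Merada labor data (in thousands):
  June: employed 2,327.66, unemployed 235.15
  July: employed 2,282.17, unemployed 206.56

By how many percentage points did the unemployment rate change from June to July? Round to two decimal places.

The unemployment rate changed by −0.88 percentage points.

June: labor force = 2,327.66 + 235.15 = 2,562.81; u = 235.15/2,562.81 = 9.18%.
July: labor force = 2,282.17 + 206.56 = 2,488.73; u = 206.56/2,488.73 = 8.30%.
Change = 8.30% − 9.18% = −0.88 pp.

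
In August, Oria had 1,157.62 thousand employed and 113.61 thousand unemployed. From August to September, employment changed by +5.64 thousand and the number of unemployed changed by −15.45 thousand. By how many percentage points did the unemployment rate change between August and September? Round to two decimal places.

August: labor force = 1,157.62 + 113.61 = 1,271.23; u = 113.61/1,271.23 = 8.94%.
September: labor force = 1,163.26 + 98.16 = 1,261.42; u = 98.16/1,261.42 = 7.78%.
Change = 7.78% − 8.94% = −1.16 pp.

The unemployment rate changed by −1.16 percentage points.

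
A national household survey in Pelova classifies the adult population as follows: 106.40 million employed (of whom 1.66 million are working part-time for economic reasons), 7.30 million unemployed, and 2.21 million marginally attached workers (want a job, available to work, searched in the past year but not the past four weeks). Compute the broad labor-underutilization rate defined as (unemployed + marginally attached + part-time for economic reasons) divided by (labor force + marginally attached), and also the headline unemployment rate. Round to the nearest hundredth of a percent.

Labor force = 106.40 + 7.30 = 113.70 million.
Numerator = 7.30 + 2.21 + 1.66 = 11.17 million.
Denominator = 113.70 + 2.21 = 115.91 million.
Broad rate = 11.17 / 115.91 = 9.64%.
Headline unemployment rate = 7.30 / 113.70 = 6.42%.

Broad underutilization rate ≈ 9.64%; headline unemployment rate ≈ 6.42%.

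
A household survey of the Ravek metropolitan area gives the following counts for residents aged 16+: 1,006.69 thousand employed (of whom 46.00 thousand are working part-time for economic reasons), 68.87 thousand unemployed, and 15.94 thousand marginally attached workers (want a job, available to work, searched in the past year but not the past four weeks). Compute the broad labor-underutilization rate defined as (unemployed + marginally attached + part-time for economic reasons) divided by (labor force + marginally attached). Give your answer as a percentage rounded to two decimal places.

Labor force = 1,006.69 + 68.87 = 1,075.56 thousand.
Numerator = 68.87 + 15.94 + 46.00 = 130.81 thousand.
Denominator = 1,075.56 + 15.94 = 1,091.50 thousand.
Broad rate = 130.81 / 1,091.50 = 11.98%.

Broad underutilization rate ≈ 11.98%.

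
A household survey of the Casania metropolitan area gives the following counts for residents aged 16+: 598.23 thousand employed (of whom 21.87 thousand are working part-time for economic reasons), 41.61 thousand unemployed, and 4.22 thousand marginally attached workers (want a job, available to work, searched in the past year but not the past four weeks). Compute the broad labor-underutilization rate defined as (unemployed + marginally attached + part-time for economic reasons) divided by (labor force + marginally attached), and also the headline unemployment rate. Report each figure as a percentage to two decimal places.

Broad underutilization rate ≈ 10.51%; headline unemployment rate ≈ 6.50%.

Labor force = 598.23 + 41.61 = 639.84 thousand.
Numerator = 41.61 + 4.22 + 21.87 = 67.70 thousand.
Denominator = 639.84 + 4.22 = 644.06 thousand.
Broad rate = 67.70 / 644.06 = 10.51%.
Headline unemployment rate = 41.61 / 639.84 = 6.50%.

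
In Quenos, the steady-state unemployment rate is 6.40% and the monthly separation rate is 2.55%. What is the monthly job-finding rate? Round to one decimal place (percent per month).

Job-finding rate ≈ 37.3% per month.

From u* = s/(s+f): f = s·(1−u)/u.
f = 2.55 × (1 − 0.0640) / 0.0640 = 2.3868 / 0.0640 ≈ 37.3% per month.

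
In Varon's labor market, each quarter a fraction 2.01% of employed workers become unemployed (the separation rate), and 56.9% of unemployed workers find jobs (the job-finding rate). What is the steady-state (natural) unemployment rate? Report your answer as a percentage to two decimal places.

At steady state the flows balance: s·E = f·U, so U/(E+U) = s/(s+f).
u* = 2.01 / (2.01 + 56.9) = 2.01 / 58.91 = 3.41%.

Steady-state unemployment rate ≈ 3.41%.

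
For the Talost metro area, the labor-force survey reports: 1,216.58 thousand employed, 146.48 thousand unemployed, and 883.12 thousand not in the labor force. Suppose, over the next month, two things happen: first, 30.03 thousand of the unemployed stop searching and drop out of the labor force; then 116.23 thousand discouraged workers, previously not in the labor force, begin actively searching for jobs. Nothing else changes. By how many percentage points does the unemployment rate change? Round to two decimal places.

Initially, labor force = 1,216.58 + 146.48 = 1,363.06 thousand, so u = 146.48/1,363.06 = 10.75%.
After the first change, unemployed and labor force both fall by 30.03 → E = 1,216.58, U = 116.45, labor force = 1,333.03 thousand.
After the second change, unemployed and labor force both rise by 116.23 → E = 1,216.58, U = 232.68, labor force = 1,449.26 thousand.
New unemployment rate = 232.68 / 1,449.26 = 16.06%.
Change = 16.06% − 10.75% = +5.31 percentage points.

The unemployment rate changes by +5.31 percentage points.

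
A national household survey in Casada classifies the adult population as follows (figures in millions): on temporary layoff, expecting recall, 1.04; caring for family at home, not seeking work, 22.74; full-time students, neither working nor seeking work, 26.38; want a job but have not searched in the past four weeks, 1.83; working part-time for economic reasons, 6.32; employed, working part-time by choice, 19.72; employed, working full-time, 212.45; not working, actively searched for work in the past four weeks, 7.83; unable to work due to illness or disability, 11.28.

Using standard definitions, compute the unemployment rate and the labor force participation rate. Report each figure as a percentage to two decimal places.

Employed = 6.32 + 19.72 + 212.45 = 238.49 million (anyone who worked, including part-time for economic reasons, counts as employed).
Unemployed = 1.04 + 7.83 = 8.87 million (jobless and actively searching, or on temporary layoff).
Labor force = 238.49 + 8.87 = 247.36 million.
Not in labor force = 22.74 + 26.38 + 1.83 + 11.28 = 62.23 million (those not working and not actively searching are outside the labor force — including those who want a job but have given up searching).
Civilian working-age population = 247.36 + 62.23 = 309.59 million.
Unemployment rate = 8.87 / 247.36 = 3.59%.
Labor force participation rate = 247.36 / 309.59 = 79.90%.

Unemployment rate ≈ 3.59%; labor force participation rate ≈ 79.90%.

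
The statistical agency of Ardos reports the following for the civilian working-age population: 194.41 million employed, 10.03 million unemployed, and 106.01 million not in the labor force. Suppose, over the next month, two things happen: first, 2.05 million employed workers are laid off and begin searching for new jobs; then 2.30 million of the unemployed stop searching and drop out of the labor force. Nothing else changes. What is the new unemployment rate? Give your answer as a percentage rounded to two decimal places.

New unemployment rate ≈ 4.84%.

Initially, labor force = 194.41 + 10.03 = 204.44 million, so u = 10.03/204.44 = 4.91%.
After the first change, employed falls and unemployed rises by 2.05; labor force unchanged → E = 192.36, U = 12.08, labor force = 204.44 million.
After the second change, unemployed and labor force both fall by 2.30 → E = 192.36, U = 9.78, labor force = 202.14 million.
New unemployment rate = 9.78 / 202.14 = 4.84%.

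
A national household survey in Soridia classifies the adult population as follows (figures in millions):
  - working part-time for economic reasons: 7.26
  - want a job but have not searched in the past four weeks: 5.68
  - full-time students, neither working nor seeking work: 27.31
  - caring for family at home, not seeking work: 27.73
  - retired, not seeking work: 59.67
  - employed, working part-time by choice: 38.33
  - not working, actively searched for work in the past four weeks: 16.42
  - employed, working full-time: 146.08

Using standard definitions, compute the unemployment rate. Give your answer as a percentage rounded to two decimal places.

Employed = 7.26 + 38.33 + 146.08 = 191.67 million (anyone who worked, including part-time for economic reasons, counts as employed).
Unemployed = 16.42 million.
Labor force = 191.67 + 16.42 = 208.09 million.
Unemployment rate = 16.42 / 208.09 = 7.89%.

Unemployment rate ≈ 7.89%.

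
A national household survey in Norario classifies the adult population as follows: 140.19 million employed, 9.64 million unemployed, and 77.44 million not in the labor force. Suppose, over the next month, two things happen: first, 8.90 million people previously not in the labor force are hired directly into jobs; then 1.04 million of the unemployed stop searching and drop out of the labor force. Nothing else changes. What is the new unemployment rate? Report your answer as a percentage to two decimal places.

Initially, labor force = 140.19 + 9.64 = 149.83 million, so u = 9.64/149.83 = 6.43%.
After the first change, employed and labor force both rise by 8.90; unemployed unchanged → E = 149.09, U = 9.64, labor force = 158.73 million.
After the second change, unemployed and labor force both fall by 1.04 → E = 149.09, U = 8.60, labor force = 157.69 million.
New unemployment rate = 8.60 / 157.69 = 5.45%.

New unemployment rate ≈ 5.45%.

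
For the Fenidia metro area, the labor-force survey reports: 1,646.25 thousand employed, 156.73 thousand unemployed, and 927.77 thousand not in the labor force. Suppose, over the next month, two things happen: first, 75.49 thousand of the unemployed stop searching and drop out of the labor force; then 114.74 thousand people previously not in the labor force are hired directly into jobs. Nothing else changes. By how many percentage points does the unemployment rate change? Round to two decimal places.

Initially, labor force = 1,646.25 + 156.73 = 1,802.98 thousand, so u = 156.73/1,802.98 = 8.69%.
After the first change, unemployed and labor force both fall by 75.49 → E = 1,646.25, U = 81.24, labor force = 1,727.49 thousand.
After the second change, employed and labor force both rise by 114.74; unemployed unchanged → E = 1,760.99, U = 81.24, labor force = 1,842.23 thousand.
New unemployment rate = 81.24 / 1,842.23 = 4.41%.
Change = 4.41% − 8.69% = −4.28 percentage points.

The unemployment rate changes by −4.28 percentage points.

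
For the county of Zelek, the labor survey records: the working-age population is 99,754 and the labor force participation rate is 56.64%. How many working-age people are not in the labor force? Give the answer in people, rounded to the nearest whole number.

About 43,253 are not in the labor force.

Share not in the labor force = 1 − 0.5664 = 0.4336.
Not in labor force = 0.4336 × 99,754 ≈ 43,253.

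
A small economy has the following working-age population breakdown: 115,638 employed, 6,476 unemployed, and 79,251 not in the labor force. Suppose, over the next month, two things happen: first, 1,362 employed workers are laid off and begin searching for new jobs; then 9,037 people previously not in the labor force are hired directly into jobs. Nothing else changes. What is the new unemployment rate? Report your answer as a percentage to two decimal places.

Initially, labor force = 115,638 + 6,476 = 122,114, so u = 6,476/122,114 = 5.30%.
After the first change, employed falls and unemployed rises by 1,362; labor force unchanged → E = 114,276, U = 7,838, labor force = 122,114.
After the second change, employed and labor force both rise by 9,037; unemployed unchanged → E = 123,313, U = 7,838, labor force = 131,151.
New unemployment rate = 7,838 / 131,151 = 5.98%.

New unemployment rate ≈ 5.98%.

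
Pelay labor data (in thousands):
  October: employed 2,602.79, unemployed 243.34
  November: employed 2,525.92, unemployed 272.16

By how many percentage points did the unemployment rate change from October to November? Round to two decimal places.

October: labor force = 2,602.79 + 243.34 = 2,846.13; u = 243.34/2,846.13 = 8.55%.
November: labor force = 2,525.92 + 272.16 = 2,798.08; u = 272.16/2,798.08 = 9.73%.
Change = 9.73% − 8.55% = +1.18 pp.

The unemployment rate changed by +1.18 percentage points.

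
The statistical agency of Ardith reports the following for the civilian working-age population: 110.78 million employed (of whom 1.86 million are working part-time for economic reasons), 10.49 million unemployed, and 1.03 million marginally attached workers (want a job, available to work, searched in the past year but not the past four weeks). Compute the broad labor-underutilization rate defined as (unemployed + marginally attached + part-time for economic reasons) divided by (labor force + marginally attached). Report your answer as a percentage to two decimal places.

Broad underutilization rate ≈ 10.94%.

Labor force = 110.78 + 10.49 = 121.27 million.
Numerator = 10.49 + 1.03 + 1.86 = 13.38 million.
Denominator = 121.27 + 1.03 = 122.30 million.
Broad rate = 13.38 / 122.30 = 10.94%.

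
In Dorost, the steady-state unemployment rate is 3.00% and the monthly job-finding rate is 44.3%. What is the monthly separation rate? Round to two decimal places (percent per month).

From u* = s/(s+f): s = u·f/(1−u).
s = 0.0300 × 44.3 / (1 − 0.0300) = 1.3290 / 0.9700 ≈ 1.37% per month.

Separation rate ≈ 1.37% per month.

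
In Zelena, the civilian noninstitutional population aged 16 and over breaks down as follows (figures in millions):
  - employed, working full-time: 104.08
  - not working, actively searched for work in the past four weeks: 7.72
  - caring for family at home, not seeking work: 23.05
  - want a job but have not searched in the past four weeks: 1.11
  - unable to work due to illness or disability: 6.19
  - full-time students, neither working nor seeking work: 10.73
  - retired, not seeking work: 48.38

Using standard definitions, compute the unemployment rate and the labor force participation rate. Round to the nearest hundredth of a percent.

Unemployment rate ≈ 6.91%; labor force participation rate ≈ 55.55%.

Employed = 104.08 million.
Unemployed = 7.72 million.
Labor force = 104.08 + 7.72 = 111.80 million.
Not in labor force = 23.05 + 1.11 + 6.19 + 10.73 + 48.38 = 89.46 million (those not working and not actively searching are outside the labor force — including those who want a job but have given up searching).
Civilian working-age population = 111.80 + 89.46 = 201.26 million.
Unemployment rate = 7.72 / 111.80 = 6.91%.
Labor force participation rate = 111.80 / 201.26 = 55.55%.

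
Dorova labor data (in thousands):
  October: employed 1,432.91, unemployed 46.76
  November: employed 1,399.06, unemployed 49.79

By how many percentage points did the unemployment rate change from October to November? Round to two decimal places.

October: labor force = 1,432.91 + 46.76 = 1,479.67; u = 46.76/1,479.67 = 3.16%.
November: labor force = 1,399.06 + 49.79 = 1,448.85; u = 49.79/1,448.85 = 3.44%.
Change = 3.44% − 3.16% = +0.28 pp.

The unemployment rate changed by +0.28 percentage points.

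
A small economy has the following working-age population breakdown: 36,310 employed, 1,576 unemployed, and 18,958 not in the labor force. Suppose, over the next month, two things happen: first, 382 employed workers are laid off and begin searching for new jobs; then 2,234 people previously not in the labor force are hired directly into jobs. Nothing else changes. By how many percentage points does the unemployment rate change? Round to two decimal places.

The unemployment rate changes by +0.72 percentage points.

Initially, labor force = 36,310 + 1,576 = 37,886, so u = 1,576/37,886 = 4.16%.
After the first change, employed falls and unemployed rises by 382; labor force unchanged → E = 35,928, U = 1,958, labor force = 37,886.
After the second change, employed and labor force both rise by 2,234; unemployed unchanged → E = 38,162, U = 1,958, labor force = 40,120.
New unemployment rate = 1,958 / 40,120 = 4.88%.
Change = 4.88% − 4.16% = +0.72 percentage points.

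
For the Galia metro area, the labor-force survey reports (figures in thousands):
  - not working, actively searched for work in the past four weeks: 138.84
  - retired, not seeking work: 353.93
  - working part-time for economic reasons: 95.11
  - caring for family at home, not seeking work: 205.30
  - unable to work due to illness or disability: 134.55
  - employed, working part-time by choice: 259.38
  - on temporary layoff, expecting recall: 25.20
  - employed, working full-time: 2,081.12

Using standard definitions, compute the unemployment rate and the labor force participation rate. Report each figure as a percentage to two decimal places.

Unemployment rate ≈ 6.31%; labor force participation rate ≈ 78.93%.

Employed = 95.11 + 259.38 + 2,081.12 = 2,435.61 thousand (anyone who worked, including part-time for economic reasons, counts as employed).
Unemployed = 138.84 + 25.20 = 164.04 thousand (jobless and actively searching, or on temporary layoff).
Labor force = 2,435.61 + 164.04 = 2,599.65 thousand.
Not in labor force = 353.93 + 205.30 + 134.55 = 693.78 thousand (those not working and not actively searching are outside the labor force).
Civilian working-age population = 2,599.65 + 693.78 = 3,293.43 thousand.
Unemployment rate = 164.04 / 2,599.65 = 6.31%.
Labor force participation rate = 2,599.65 / 3,293.43 = 78.93%.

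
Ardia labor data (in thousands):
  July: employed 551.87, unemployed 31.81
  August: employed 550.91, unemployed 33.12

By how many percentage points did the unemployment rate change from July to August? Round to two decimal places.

The unemployment rate changed by +0.22 percentage points.

July: labor force = 551.87 + 31.81 = 583.68; u = 31.81/583.68 = 5.45%.
August: labor force = 550.91 + 33.12 = 584.03; u = 33.12/584.03 = 5.67%.
Change = 5.67% − 5.45% = +0.22 pp.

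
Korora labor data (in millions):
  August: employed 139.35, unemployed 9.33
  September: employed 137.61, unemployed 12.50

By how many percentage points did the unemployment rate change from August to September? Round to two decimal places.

August: labor force = 139.35 + 9.33 = 148.68; u = 9.33/148.68 = 6.28%.
September: labor force = 137.61 + 12.50 = 150.11; u = 12.50/150.11 = 8.33%.
Change = 8.33% − 6.28% = +2.05 pp.

The unemployment rate changed by +2.05 percentage points.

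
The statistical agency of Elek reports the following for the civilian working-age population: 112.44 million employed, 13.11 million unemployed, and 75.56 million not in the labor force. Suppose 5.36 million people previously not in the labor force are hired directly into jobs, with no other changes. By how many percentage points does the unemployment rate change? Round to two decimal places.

The unemployment rate changes by −0.43 percentage points.

Initially, labor force = 112.44 + 13.11 = 125.55 million, so u = 13.11/125.55 = 10.44%.
After the change, employed and labor force both rise by 5.36; unemployed unchanged → E = 117.80, U = 13.11, labor force = 130.91 million.
New unemployment rate = 13.11 / 130.91 = 10.01%.
Change = 10.01% − 10.44% = −0.43 percentage points.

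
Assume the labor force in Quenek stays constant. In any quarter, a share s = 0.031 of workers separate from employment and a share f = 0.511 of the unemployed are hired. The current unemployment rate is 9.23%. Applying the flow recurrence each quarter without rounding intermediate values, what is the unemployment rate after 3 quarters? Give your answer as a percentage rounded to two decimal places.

Unemployment rate after three quarters ≈ 6.06%.

With a fixed labor force, u_{t+1} = u_t + s·(1−u_t) − f·u_t = u_t·(1−s−f) + s.
Here 1−s−f = 0.458 and s = 0.031.
u_1 = 0.092300 × 0.458 + 0.031 = 0.073273.
u_2 = 0.073273 × 0.458 + 0.031 = 0.064559.
u_3 = 0.064559 × 0.458 + 0.031 = 0.060568.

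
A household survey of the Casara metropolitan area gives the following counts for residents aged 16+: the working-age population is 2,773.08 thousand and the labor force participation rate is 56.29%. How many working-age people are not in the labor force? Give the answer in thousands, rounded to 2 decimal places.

Share not in the labor force = 1 − 0.5629 = 0.4371.
Not in labor force = 0.4371 × 2,773.08 ≈ 1,212.11 thousand.

About 1,212.11 thousand are not in the labor force.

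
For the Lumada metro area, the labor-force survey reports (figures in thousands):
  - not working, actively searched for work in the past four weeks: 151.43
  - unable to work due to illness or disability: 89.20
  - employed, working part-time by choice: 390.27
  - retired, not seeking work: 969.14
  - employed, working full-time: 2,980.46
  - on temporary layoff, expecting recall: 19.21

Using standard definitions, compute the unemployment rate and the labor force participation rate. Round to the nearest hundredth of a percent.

Unemployment rate ≈ 4.82%; labor force participation rate ≈ 76.99%.

Employed = 390.27 + 2,980.46 = 3,370.73 thousand.
Unemployed = 151.43 + 19.21 = 170.64 thousand (jobless and actively searching, or on temporary layoff).
Labor force = 3,370.73 + 170.64 = 3,541.37 thousand.
Not in labor force = 89.20 + 969.14 = 1,058.34 thousand (those not working and not actively searching are outside the labor force).
Civilian working-age population = 3,541.37 + 1,058.34 = 4,599.71 thousand.
Unemployment rate = 170.64 / 3,541.37 = 4.82%.
Labor force participation rate = 3,541.37 / 4,599.71 = 76.99%.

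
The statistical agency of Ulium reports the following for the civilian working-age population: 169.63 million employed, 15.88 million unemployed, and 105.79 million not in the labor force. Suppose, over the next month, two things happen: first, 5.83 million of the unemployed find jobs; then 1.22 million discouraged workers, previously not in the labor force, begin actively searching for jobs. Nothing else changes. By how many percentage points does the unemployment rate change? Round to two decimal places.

The unemployment rate changes by −2.52 percentage points.

Initially, labor force = 169.63 + 15.88 = 185.51 million, so u = 15.88/185.51 = 8.56%.
After the first change, unemployed falls and employed rises by 5.83; labor force unchanged → E = 175.46, U = 10.05, labor force = 185.51 million.
After the second change, unemployed and labor force both rise by 1.22 → E = 175.46, U = 11.27, labor force = 186.73 million.
New unemployment rate = 11.27 / 186.73 = 6.04%.
Change = 6.04% − 8.56% = −2.52 percentage points.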